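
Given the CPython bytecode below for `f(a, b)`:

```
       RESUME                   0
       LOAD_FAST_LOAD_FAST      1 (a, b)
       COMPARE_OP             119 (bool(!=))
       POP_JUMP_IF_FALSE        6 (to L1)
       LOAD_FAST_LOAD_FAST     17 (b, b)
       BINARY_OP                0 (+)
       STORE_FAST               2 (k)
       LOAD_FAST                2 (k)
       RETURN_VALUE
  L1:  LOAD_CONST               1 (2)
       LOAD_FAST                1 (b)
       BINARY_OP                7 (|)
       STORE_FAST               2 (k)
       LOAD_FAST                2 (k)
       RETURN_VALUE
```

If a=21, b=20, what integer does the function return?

40

LOAD_FAST_LOAD_FAST a,b → push 21,20. Stack: [21, 20]
COMPARE_OP bool(!=) → 21 vs 20 = True. Stack: [True]
POP_JUMP_IF_FALSE → pop True; no jump. Stack: []
LOAD_FAST_LOAD_FAST b,b → push 20,20. Stack: [20, 20]
BINARY_OP + → 20 + 20 = 40. Stack: [40]
STORE_FAST k → k=40. Stack: []
LOAD_FAST k → push 40. Stack: [40]
RETURN_VALUE → return 40.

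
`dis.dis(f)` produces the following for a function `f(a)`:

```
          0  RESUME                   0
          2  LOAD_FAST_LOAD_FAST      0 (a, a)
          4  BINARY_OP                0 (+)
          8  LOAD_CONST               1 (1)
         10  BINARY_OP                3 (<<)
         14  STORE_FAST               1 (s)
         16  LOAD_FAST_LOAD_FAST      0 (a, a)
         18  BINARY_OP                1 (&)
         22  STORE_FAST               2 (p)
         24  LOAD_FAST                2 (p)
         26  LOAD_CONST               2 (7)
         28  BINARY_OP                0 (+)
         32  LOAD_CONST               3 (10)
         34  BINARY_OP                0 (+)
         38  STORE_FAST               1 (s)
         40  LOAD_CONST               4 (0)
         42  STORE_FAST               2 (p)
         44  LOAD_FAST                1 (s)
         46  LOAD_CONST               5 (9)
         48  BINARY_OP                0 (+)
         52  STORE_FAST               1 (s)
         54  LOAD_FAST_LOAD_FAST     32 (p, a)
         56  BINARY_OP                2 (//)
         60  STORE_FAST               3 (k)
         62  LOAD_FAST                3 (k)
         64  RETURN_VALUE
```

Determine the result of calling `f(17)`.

0

LOAD_FAST_LOAD_FAST a,a → push 17,17. Stack: [17, 17]
BINARY_OP + → 17 + 17 = 34. Stack: [34]
LOAD_CONST → push 1. Stack: [34, 1]
BINARY_OP << → 34 << 1 = 68. Stack: [68]
STORE_FAST s → s=68. Stack: []
LOAD_FAST_LOAD_FAST a,a → push 17,17. Stack: [17, 17]
BINARY_OP & → 17 & 17 = 17. Stack: [17]
STORE_FAST p → p=17. Stack: []
LOAD_FAST p → push 17. Stack: [17]
LOAD_CONST → push 7. Stack: [17, 7]
BINARY_OP + → 17 + 7 = 24. Stack: [24]
LOAD_CONST → push 10. Stack: [24, 10]
BINARY_OP + → 24 + 10 = 34. Stack: [34]
STORE_FAST s → s=34. Stack: []
LOAD_CONST → push 0. Stack: [0]
STORE_FAST p → p=0. Stack: []
LOAD_FAST s → push 34. Stack: [34]
LOAD_CONST → push 9. Stack: [34, 9]
BINARY_OP + → 34 + 9 = 43. Stack: [43]
STORE_FAST s → s=43. Stack: []
LOAD_FAST_LOAD_FAST p,a → push 0,17. Stack: [0, 17]
BINARY_OP // → 0 // 17 = 0. Stack: [0]
STORE_FAST k → k=0. Stack: []
LOAD_FAST k → push 0. Stack: [0]
RETURN_VALUE → return 0.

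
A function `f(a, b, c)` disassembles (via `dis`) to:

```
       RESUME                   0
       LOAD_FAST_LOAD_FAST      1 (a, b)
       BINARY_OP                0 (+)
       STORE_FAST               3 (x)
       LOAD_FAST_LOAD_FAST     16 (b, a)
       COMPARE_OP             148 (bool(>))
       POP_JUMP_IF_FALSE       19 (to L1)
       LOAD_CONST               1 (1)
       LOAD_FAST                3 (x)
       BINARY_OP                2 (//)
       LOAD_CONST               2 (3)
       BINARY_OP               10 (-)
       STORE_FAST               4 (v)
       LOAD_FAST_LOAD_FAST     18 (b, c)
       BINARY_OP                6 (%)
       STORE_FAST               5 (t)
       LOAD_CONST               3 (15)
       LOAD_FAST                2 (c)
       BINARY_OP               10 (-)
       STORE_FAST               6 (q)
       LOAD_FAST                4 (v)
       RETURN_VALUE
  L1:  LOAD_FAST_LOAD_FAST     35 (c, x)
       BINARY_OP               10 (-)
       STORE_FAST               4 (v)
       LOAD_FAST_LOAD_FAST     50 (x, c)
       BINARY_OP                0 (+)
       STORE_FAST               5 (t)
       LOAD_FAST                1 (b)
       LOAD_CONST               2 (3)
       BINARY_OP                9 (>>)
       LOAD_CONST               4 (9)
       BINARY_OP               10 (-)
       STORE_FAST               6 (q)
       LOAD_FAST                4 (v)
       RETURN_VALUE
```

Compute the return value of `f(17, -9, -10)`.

-18

LOAD_FAST_LOAD_FAST a,b → push 17,-9. Stack: [17, -9]
BINARY_OP + → 17 + -9 = 8. Stack: [8]
STORE_FAST x → x=8. Stack: []
LOAD_FAST_LOAD_FAST b,a → push -9,17. Stack: [-9, 17]
COMPARE_OP bool(>) → -9 vs 17 = False. Stack: [False]
POP_JUMP_IF_FALSE → pop False; jump. Stack: []
LOAD_FAST_LOAD_FAST c,x → push -10,8. Stack: [-10, 8]
BINARY_OP - → -10 - 8 = -18. Stack: [-18]
STORE_FAST v → v=-18. Stack: []
LOAD_FAST_LOAD_FAST x,c → push 8,-10. Stack: [8, -10]
BINARY_OP + → 8 + -10 = -2. Stack: [-2]
STORE_FAST t → t=-2. Stack: []
LOAD_FAST b → push -9. Stack: [-9]
LOAD_CONST → push 3. Stack: [-9, 3]
BINARY_OP >> → -9 >> 3 = -2. Stack: [-2]
LOAD_CONST → push 9. Stack: [-2, 9]
BINARY_OP - → -2 - 9 = -11. Stack: [-11]
STORE_FAST q → q=-11. Stack: []
LOAD_FAST v → push -18. Stack: [-18]
RETURN_VALUE → return -18.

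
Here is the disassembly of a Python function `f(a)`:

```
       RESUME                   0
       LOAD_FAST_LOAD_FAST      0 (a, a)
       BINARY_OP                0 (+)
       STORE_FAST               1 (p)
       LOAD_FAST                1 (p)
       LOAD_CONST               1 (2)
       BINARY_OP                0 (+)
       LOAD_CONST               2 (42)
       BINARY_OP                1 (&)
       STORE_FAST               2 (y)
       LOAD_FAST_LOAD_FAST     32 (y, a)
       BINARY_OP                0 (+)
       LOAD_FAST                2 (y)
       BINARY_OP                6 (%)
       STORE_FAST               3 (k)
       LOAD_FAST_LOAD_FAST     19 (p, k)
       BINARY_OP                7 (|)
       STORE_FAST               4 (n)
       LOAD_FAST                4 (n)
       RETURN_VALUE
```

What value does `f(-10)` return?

LOAD_FAST_LOAD_FAST a,a → push -10,-10. Stack: [-10, -10]
BINARY_OP + → -10 + -10 = -20. Stack: [-20]
STORE_FAST p → p=-20. Stack: []
LOAD_FAST p → push -20. Stack: [-20]
LOAD_CONST → push 2. Stack: [-20, 2]
BINARY_OP + → -20 + 2 = -18. Stack: [-18]
LOAD_CONST → push 42. Stack: [-18, 42]
BINARY_OP & → -18 & 42 = 42. Stack: [42]
STORE_FAST y → y=42. Stack: []
LOAD_FAST_LOAD_FAST y,a → push 42,-10. Stack: [42, -10]
BINARY_OP + → 42 + -10 = 32. Stack: [32]
LOAD_FAST y → push 42. Stack: [32, 42]
BINARY_OP % → 32 % 42 = 32. Stack: [32]
STORE_FAST k → k=32. Stack: []
LOAD_FAST_LOAD_FAST p,k → push -20,32. Stack: [-20, 32]
BINARY_OP | → -20 | 32 = -20. Stack: [-20]
STORE_FAST n → n=-20. Stack: []
LOAD_FAST n → push -20. Stack: [-20]
RETURN_VALUE → return -20.

-20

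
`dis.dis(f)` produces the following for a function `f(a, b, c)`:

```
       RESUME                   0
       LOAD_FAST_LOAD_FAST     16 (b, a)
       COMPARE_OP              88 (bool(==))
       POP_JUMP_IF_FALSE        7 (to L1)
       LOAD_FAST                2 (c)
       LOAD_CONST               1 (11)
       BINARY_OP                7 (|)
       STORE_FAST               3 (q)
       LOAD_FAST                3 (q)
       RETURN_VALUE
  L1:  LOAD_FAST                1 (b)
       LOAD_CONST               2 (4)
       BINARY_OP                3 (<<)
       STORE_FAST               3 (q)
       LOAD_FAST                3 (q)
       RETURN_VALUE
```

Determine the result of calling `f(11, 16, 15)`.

256

LOAD_FAST_LOAD_FAST b,a → push 16,11. Stack: [16, 11]
COMPARE_OP bool(==) → 16 vs 11 = False. Stack: [False]
POP_JUMP_IF_FALSE → pop False; jump. Stack: []
LOAD_FAST b → push 16. Stack: [16]
LOAD_CONST → push 4. Stack: [16, 4]
BINARY_OP << → 16 << 4 = 256. Stack: [256]
STORE_FAST q → q=256. Stack: []
LOAD_FAST q → push 256. Stack: [256]
RETURN_VALUE → return 256.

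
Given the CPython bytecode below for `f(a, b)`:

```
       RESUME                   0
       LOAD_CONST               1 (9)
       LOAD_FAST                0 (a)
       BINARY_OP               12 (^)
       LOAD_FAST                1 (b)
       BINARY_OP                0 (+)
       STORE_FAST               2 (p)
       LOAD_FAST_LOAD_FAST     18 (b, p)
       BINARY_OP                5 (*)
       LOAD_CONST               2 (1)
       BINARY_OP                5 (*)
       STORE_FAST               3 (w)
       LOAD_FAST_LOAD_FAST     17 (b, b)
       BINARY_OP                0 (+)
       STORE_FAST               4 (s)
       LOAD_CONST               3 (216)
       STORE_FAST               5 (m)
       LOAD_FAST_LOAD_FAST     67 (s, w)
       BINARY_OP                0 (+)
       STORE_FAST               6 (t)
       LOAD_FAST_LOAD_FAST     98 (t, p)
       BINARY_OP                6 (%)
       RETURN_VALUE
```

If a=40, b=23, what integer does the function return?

46

LOAD_CONST → push 9. Stack: [9]
LOAD_FAST a → push 40. Stack: [9, 40]
BINARY_OP ^ → 9 ^ 40 = 33. Stack: [33]
LOAD_FAST b → push 23. Stack: [33, 23]
BINARY_OP + → 33 + 23 = 56. Stack: [56]
STORE_FAST p → p=56. Stack: []
LOAD_FAST_LOAD_FAST b,p → push 23,56. Stack: [23, 56]
BINARY_OP * → 23 * 56 = 1288. Stack: [1288]
LOAD_CONST → push 1. Stack: [1288, 1]
BINARY_OP * → 1288 * 1 = 1288. Stack: [1288]
STORE_FAST w → w=1288. Stack: []
LOAD_FAST_LOAD_FAST b,b → push 23,23. Stack: [23, 23]
BINARY_OP + → 23 + 23 = 46. Stack: [46]
STORE_FAST s → s=46. Stack: []
LOAD_CONST → push 216. Stack: [216]
STORE_FAST m → m=216. Stack: []
LOAD_FAST_LOAD_FAST s,w → push 46,1288. Stack: [46, 1288]
BINARY_OP + → 46 + 1288 = 1334. Stack: [1334]
STORE_FAST t → t=1334. Stack: []
LOAD_FAST_LOAD_FAST t,p → push 1334,56. Stack: [1334, 56]
BINARY_OP % → 1334 % 56 = 46. Stack: [46]
RETURN_VALUE → return 46.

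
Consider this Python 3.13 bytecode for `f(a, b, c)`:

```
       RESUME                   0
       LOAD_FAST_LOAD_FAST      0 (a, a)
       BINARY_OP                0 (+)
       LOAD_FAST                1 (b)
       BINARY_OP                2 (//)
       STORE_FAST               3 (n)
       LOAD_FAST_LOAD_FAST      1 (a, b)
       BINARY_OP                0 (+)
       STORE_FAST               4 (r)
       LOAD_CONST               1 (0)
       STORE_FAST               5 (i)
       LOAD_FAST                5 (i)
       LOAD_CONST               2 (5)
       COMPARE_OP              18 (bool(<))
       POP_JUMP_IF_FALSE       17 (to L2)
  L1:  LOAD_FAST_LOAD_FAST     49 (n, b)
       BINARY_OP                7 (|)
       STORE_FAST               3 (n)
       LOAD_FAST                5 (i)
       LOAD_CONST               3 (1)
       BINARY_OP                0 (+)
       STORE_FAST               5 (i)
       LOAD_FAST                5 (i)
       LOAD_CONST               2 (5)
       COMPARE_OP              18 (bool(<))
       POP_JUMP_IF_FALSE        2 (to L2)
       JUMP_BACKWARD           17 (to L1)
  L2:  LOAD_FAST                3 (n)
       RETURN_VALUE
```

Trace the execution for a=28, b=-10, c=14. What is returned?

-2

LOAD_FAST_LOAD_FAST a,a → push 28,28
BINARY_OP + → 28 + 28 = 56
LOAD_FAST b → push -10
BINARY_OP // → 56 // -10 = -6
STORE_FAST n → n=-6
LOAD_FAST_LOAD_FAST a,b → push 28,-10
BINARY_OP + → 28 + -10 = 18
STORE_FAST r → r=18
LOAD_CONST → push 0
STORE_FAST i → i=0
LOAD_FAST i → push 0
LOAD_CONST → push 5
COMPARE_OP bool(<) → 0 vs 5 = True
POP_JUMP_IF_FALSE → pop True; no jump
LOAD_FAST_LOAD_FAST n,b → push -6,-10
BINARY_OP | → -6 | -10 = -2
STORE_FAST n → n=-2
LOAD_FAST i → push 0
LOAD_CONST → push 1
BINARY_OP + → 0 + 1 = 1
STORE_FAST i → i=1
LOAD_FAST i → push 1
LOAD_CONST → push 5
COMPARE_OP bool(<) → 1 vs 5 = True
POP_JUMP_IF_FALSE → pop True; no jump
LOAD_FAST_LOAD_FAST n,b → push -2,-10
BINARY_OP | → -2 | -10 = -2
STORE_FAST n → n=-2
LOAD_FAST i → push 1
LOAD_CONST → push 1
BINARY_OP + → 1 + 1 = 2
STORE_FAST i → i=2
LOAD_FAST i → push 2
LOAD_CONST → push 5
COMPARE_OP bool(<) → 2 vs 5 = True
POP_JUMP_IF_FALSE → pop True; no jump
LOAD_FAST_LOAD_FAST n,b → push -2,-10
BINARY_OP | → -2 | -10 = -2
STORE_FAST n → n=-2
LOAD_FAST i → push 2
LOAD_CONST → push 1
BINARY_OP + → 2 + 1 = 3
STORE_FAST i → i=3
LOAD_FAST i → push 3
LOAD_CONST → push 5
COMPARE_OP bool(<) → 3 vs 5 = True
POP_JUMP_IF_FALSE → pop True; no jump
LOAD_FAST_LOAD_FAST n,b → push -2,-10
BINARY_OP | → -2 | -10 = -2
STORE_FAST n → n=-2
LOAD_FAST i → push 3
LOAD_CONST → push 1
BINARY_OP + → 3 + 1 = 4
STORE_FAST i → i=4
LOAD_FAST i → push 4
LOAD_CONST → push 5
COMPARE_OP bool(<) → 4 vs 5 = True
POP_JUMP_IF_FALSE → pop True; no jump
LOAD_FAST_LOAD_FAST n,b → push -2,-10
BINARY_OP | → -2 | -10 = -2
STORE_FAST n → n=-2
LOAD_FAST i → push 4
LOAD_CONST → push 1
BINARY_OP + → 4 + 1 = 5
STORE_FAST i → i=5
LOAD_FAST i → push 5
LOAD_CONST → push 5
COMPARE_OP bool(<) → 5 vs 5 = False
POP_JUMP_IF_FALSE → pop False; jump
LOAD_FAST n → push -2
RETURN_VALUE → return -2.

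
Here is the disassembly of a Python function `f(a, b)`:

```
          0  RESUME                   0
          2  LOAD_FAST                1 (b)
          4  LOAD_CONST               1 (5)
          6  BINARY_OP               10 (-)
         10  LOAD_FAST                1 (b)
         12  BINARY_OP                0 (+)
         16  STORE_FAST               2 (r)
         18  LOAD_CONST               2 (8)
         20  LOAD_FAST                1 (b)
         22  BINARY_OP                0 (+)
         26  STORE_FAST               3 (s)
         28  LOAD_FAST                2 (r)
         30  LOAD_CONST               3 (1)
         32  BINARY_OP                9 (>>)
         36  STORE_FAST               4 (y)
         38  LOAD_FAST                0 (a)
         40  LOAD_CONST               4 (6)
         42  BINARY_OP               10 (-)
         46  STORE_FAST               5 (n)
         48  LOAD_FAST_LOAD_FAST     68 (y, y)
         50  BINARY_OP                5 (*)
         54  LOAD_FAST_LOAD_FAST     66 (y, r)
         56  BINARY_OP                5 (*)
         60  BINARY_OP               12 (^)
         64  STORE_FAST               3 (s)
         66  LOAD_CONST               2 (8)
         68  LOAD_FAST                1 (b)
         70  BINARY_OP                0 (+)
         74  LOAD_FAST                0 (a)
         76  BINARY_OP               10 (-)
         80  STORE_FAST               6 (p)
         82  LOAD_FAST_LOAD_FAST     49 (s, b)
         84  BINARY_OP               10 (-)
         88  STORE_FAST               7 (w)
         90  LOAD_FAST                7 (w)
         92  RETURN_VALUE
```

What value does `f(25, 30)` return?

1782

LOAD_FAST b → push 30. Stack: [30]
LOAD_CONST → push 5. Stack: [30, 5]
BINARY_OP - → 30 - 5 = 25. Stack: [25]
LOAD_FAST b → push 30. Stack: [25, 30]
BINARY_OP + → 25 + 30 = 55. Stack: [55]
STORE_FAST r → r=55. Stack: []
LOAD_CONST → push 8. Stack: [8]
LOAD_FAST b → push 30. Stack: [8, 30]
BINARY_OP + → 8 + 30 = 38. Stack: [38]
STORE_FAST s → s=38. Stack: []
LOAD_FAST r → push 55. Stack: [55]
LOAD_CONST → push 1. Stack: [55, 1]
BINARY_OP >> → 55 >> 1 = 27. Stack: [27]
STORE_FAST y → y=27. Stack: []
LOAD_FAST a → push 25. Stack: [25]
LOAD_CONST → push 6. Stack: [25, 6]
BINARY_OP - → 25 - 6 = 19. Stack: [19]
STORE_FAST n → n=19. Stack: []
LOAD_FAST_LOAD_FAST y,y → push 27,27. Stack: [27, 27]
BINARY_OP * → 27 * 27 = 729. Stack: [729]
LOAD_FAST_LOAD_FAST y,r → push 27,55. Stack: [729, 27, 55]
BINARY_OP * → 27 * 55 = 1485. Stack: [729, 1485]
BINARY_OP ^ → 729 ^ 1485 = 1812. Stack: [1812]
STORE_FAST s → s=1812. Stack: []
LOAD_CONST → push 8. Stack: [8]
LOAD_FAST b → push 30. Stack: [8, 30]
BINARY_OP + → 8 + 30 = 38. Stack: [38]
LOAD_FAST a → push 25. Stack: [38, 25]
BINARY_OP - → 38 - 25 = 13. Stack: [13]
STORE_FAST p → p=13. Stack: []
LOAD_FAST_LOAD_FAST s,b → push 1812,30. Stack: [1812, 30]
BINARY_OP - → 1812 - 30 = 1782. Stack: [1782]
STORE_FAST w → w=1782. Stack: []
LOAD_FAST w → push 1782. Stack: [1782]
RETURN_VALUE → return 1782.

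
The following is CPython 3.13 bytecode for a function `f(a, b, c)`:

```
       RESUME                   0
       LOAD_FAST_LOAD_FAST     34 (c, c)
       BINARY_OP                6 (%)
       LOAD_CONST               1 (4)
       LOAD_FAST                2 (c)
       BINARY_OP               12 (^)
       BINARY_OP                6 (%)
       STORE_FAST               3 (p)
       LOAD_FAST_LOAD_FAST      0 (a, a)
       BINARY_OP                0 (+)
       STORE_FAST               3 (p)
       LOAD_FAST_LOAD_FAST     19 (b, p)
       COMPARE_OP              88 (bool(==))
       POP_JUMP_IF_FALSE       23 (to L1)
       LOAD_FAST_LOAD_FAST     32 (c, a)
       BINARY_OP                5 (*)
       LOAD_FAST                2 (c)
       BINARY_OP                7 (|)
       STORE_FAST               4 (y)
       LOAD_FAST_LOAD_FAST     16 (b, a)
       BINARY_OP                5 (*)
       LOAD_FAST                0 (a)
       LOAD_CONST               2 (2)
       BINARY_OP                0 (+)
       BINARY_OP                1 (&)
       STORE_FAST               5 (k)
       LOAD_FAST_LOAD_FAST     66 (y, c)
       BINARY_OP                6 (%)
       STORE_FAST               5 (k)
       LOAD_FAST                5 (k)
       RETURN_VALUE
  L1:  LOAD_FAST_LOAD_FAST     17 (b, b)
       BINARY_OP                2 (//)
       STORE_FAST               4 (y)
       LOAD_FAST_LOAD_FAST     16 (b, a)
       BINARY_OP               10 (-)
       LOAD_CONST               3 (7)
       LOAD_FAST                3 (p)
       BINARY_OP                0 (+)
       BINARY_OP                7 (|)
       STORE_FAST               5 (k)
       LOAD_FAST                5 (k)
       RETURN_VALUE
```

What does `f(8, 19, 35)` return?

31

LOAD_FAST_LOAD_FAST c,c → push 35,35. Stack: [35, 35]
BINARY_OP % → 35 % 35 = 0. Stack: [0]
LOAD_CONST → push 4. Stack: [0, 4]
LOAD_FAST c → push 35. Stack: [0, 4, 35]
BINARY_OP ^ → 4 ^ 35 = 39. Stack: [0, 39]
BINARY_OP % → 0 % 39 = 0. Stack: [0]
STORE_FAST p → p=0. Stack: []
LOAD_FAST_LOAD_FAST a,a → push 8,8. Stack: [8, 8]
BINARY_OP + → 8 + 8 = 16. Stack: [16]
STORE_FAST p → p=16. Stack: []
LOAD_FAST_LOAD_FAST b,p → push 19,16. Stack: [19, 16]
COMPARE_OP bool(==) → 19 vs 16 = False. Stack: [False]
POP_JUMP_IF_FALSE → pop False; jump. Stack: []
LOAD_FAST_LOAD_FAST b,b → push 19,19. Stack: [19, 19]
BINARY_OP // → 19 // 19 = 1. Stack: [1]
STORE_FAST y → y=1. Stack: []
LOAD_FAST_LOAD_FAST b,a → push 19,8. Stack: [19, 8]
BINARY_OP - → 19 - 8 = 11. Stack: [11]
LOAD_CONST → push 7. Stack: [11, 7]
LOAD_FAST p → push 16. Stack: [11, 7, 16]
BINARY_OP + → 7 + 16 = 23. Stack: [11, 23]
BINARY_OP | → 11 | 23 = 31. Stack: [31]
STORE_FAST k → k=31. Stack: []
LOAD_FAST k → push 31. Stack: [31]
RETURN_VALUE → return 31.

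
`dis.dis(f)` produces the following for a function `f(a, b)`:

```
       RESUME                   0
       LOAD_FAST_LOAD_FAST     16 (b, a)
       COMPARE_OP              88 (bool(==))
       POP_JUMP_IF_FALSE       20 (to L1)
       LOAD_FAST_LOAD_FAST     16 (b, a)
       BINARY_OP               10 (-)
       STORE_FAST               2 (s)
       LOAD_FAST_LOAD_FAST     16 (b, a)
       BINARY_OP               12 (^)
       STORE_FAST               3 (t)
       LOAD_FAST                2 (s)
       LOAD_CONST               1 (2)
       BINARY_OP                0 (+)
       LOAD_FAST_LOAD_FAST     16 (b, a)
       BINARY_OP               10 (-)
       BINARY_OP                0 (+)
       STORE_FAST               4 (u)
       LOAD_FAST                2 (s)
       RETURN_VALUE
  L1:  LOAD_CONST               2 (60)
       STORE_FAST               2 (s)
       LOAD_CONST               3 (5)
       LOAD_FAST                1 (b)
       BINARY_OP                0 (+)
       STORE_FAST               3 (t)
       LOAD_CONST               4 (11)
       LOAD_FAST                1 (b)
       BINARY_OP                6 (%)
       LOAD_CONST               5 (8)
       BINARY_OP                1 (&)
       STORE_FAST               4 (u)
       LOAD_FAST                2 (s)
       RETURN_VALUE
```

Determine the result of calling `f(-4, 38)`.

60

LOAD_FAST_LOAD_FAST b,a → push 38,-4. Stack: [38, -4]
COMPARE_OP bool(==) → 38 vs -4 = False. Stack: [False]
POP_JUMP_IF_FALSE → pop False; jump. Stack: []
LOAD_CONST → push 60. Stack: [60]
STORE_FAST s → s=60. Stack: []
LOAD_CONST → push 5. Stack: [5]
LOAD_FAST b → push 38. Stack: [5, 38]
BINARY_OP + → 5 + 38 = 43. Stack: [43]
STORE_FAST t → t=43. Stack: []
LOAD_CONST → push 11. Stack: [11]
LOAD_FAST b → push 38. Stack: [11, 38]
BINARY_OP % → 11 % 38 = 11. Stack: [11]
LOAD_CONST → push 8. Stack: [11, 8]
BINARY_OP & → 11 & 8 = 8. Stack: [8]
STORE_FAST u → u=8. Stack: []
LOAD_FAST s → push 60. Stack: [60]
RETURN_VALUE → return 60.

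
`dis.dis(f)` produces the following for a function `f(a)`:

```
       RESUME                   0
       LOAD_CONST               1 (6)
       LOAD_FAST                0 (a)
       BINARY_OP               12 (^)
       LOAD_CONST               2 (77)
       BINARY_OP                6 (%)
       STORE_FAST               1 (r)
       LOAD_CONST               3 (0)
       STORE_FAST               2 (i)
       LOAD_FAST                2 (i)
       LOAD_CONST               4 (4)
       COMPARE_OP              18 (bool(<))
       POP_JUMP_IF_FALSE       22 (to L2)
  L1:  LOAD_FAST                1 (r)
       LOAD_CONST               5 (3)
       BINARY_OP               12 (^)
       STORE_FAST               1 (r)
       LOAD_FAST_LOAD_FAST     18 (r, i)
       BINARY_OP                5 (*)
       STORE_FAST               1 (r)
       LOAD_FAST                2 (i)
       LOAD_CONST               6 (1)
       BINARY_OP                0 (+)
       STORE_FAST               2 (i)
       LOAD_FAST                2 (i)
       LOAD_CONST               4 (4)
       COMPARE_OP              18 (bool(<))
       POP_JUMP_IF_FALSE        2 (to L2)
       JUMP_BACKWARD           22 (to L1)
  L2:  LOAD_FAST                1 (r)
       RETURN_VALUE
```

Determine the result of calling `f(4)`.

LOAD_CONST → push 6
LOAD_FAST a → push 4
BINARY_OP ^ → 6 ^ 4 = 2
LOAD_CONST → push 77
BINARY_OP % → 2 % 77 = 2
STORE_FAST r → r=2
LOAD_CONST → push 0
STORE_FAST i → i=0
LOAD_FAST i → push 0
LOAD_CONST → push 4
COMPARE_OP bool(<) → 0 vs 4 = True
POP_JUMP_IF_FALSE → pop True; no jump
LOAD_FAST r → push 2
LOAD_CONST → push 3
BINARY_OP ^ → 2 ^ 3 = 1
STORE_FAST r → r=1
LOAD_FAST_LOAD_FAST r,i → push 1,0
BINARY_OP * → 1 * 0 = 0
STORE_FAST r → r=0
LOAD_FAST i → push 0
LOAD_CONST → push 1
BINARY_OP + → 0 + 1 = 1
STORE_FAST i → i=1
LOAD_FAST i → push 1
LOAD_CONST → push 4
COMPARE_OP bool(<) → 1 vs 4 = True
POP_JUMP_IF_FALSE → pop True; no jump
LOAD_FAST r → push 0
LOAD_CONST → push 3
BINARY_OP ^ → 0 ^ 3 = 3
STORE_FAST r → r=3
LOAD_FAST_LOAD_FAST r,i → push 3,1
BINARY_OP * → 3 * 1 = 3
STORE_FAST r → r=3
LOAD_FAST i → push 1
LOAD_CONST → push 1
BINARY_OP + → 1 + 1 = 2
STORE_FAST i → i=2
LOAD_FAST i → push 2
LOAD_CONST → push 4
COMPARE_OP bool(<) → 2 vs 4 = True
POP_JUMP_IF_FALSE → pop True; no jump
LOAD_FAST r → push 3
LOAD_CONST → push 3
BINARY_OP ^ → 3 ^ 3 = 0
STORE_FAST r → r=0
LOAD_FAST_LOAD_FAST r,i → push 0,2
BINARY_OP * → 0 * 2 = 0
STORE_FAST r → r=0
LOAD_FAST i → push 2
LOAD_CONST → push 1
BINARY_OP + → 2 + 1 = 3
STORE_FAST i → i=3
LOAD_FAST i → push 3
LOAD_CONST → push 4
COMPARE_OP bool(<) → 3 vs 4 = True
POP_JUMP_IF_FALSE → pop True; no jump
LOAD_FAST r → push 0
LOAD_CONST → push 3
BINARY_OP ^ → 0 ^ 3 = 3
STORE_FAST r → r=3
LOAD_FAST_LOAD_FAST r,i → push 3,3
BINARY_OP * → 3 * 3 = 9
STORE_FAST r → r=9
LOAD_FAST i → push 3
LOAD_CONST → push 1
BINARY_OP + → 3 + 1 = 4
STORE_FAST i → i=4
LOAD_FAST i → push 4
LOAD_CONST → push 4
COMPARE_OP bool(<) → 4 vs 4 = False
POP_JUMP_IF_FALSE → pop False; jump
LOAD_FAST r → push 9
RETURN_VALUE → return 9.

9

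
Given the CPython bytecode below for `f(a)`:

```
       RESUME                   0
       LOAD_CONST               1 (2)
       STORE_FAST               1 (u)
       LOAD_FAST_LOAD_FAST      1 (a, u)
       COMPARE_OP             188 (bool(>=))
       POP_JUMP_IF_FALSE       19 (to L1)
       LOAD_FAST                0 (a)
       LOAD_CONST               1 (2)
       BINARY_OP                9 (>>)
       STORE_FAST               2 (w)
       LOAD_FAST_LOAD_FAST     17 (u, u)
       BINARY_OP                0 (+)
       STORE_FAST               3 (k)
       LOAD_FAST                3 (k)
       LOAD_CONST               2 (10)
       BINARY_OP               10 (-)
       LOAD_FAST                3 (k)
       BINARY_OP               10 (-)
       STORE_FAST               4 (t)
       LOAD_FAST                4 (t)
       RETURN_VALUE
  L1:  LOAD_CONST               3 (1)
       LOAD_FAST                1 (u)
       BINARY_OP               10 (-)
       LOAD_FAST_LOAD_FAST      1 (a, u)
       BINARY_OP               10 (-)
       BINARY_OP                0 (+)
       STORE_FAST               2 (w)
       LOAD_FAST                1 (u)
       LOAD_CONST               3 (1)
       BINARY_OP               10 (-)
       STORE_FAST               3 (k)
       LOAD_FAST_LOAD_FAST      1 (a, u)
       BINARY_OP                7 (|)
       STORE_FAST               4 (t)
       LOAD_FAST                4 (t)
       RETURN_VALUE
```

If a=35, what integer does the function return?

-10

LOAD_CONST → push 2. Stack: [2]
STORE_FAST u → u=2. Stack: []
LOAD_FAST_LOAD_FAST a,u → push 35,2. Stack: [35, 2]
COMPARE_OP bool(>=) → 35 vs 2 = True. Stack: [True]
POP_JUMP_IF_FALSE → pop True; no jump. Stack: []
LOAD_FAST a → push 35. Stack: [35]
LOAD_CONST → push 2. Stack: [35, 2]
BINARY_OP >> → 35 >> 2 = 8. Stack: [8]
STORE_FAST w → w=8. Stack: []
LOAD_FAST_LOAD_FAST u,u → push 2,2. Stack: [2, 2]
BINARY_OP + → 2 + 2 = 4. Stack: [4]
STORE_FAST k → k=4. Stack: []
LOAD_FAST k → push 4. Stack: [4]
LOAD_CONST → push 10. Stack: [4, 10]
BINARY_OP - → 4 - 10 = -6. Stack: [-6]
LOAD_FAST k → push 4. Stack: [-6, 4]
BINARY_OP - → -6 - 4 = -10. Stack: [-10]
STORE_FAST t → t=-10. Stack: []
LOAD_FAST t → push -10. Stack: [-10]
RETURN_VALUE → return -10.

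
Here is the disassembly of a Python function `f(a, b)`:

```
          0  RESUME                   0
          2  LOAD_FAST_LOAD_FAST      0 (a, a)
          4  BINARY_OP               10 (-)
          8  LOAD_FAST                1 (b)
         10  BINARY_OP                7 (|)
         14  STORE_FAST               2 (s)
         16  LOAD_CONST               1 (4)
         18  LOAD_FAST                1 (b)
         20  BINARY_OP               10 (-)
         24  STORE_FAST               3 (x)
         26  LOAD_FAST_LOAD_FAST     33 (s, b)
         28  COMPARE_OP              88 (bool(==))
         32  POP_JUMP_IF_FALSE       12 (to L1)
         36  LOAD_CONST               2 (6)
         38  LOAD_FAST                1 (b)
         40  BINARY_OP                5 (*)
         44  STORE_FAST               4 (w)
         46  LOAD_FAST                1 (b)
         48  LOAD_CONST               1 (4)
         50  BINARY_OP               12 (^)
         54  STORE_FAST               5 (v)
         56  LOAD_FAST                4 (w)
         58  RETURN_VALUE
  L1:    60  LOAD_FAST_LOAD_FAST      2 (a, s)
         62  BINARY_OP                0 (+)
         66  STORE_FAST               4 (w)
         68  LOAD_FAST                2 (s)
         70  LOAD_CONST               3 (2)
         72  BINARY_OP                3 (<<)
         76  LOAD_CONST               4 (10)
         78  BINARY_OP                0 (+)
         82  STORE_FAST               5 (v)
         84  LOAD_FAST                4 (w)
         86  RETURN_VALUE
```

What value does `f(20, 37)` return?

222

LOAD_FAST_LOAD_FAST a,a → push 20,20. Stack: [20, 20]
BINARY_OP - → 20 - 20 = 0. Stack: [0]
LOAD_FAST b → push 37. Stack: [0, 37]
BINARY_OP | → 0 | 37 = 37. Stack: [37]
STORE_FAST s → s=37. Stack: []
LOAD_CONST → push 4. Stack: [4]
LOAD_FAST b → push 37. Stack: [4, 37]
BINARY_OP - → 4 - 37 = -33. Stack: [-33]
STORE_FAST x → x=-33. Stack: []
LOAD_FAST_LOAD_FAST s,b → push 37,37. Stack: [37, 37]
COMPARE_OP bool(==) → 37 vs 37 = True. Stack: [True]
POP_JUMP_IF_FALSE → pop True; no jump. Stack: []
LOAD_CONST → push 6. Stack: [6]
LOAD_FAST b → push 37. Stack: [6, 37]
BINARY_OP * → 6 * 37 = 222. Stack: [222]
STORE_FAST w → w=222. Stack: []
LOAD_FAST b → push 37. Stack: [37]
LOAD_CONST → push 4. Stack: [37, 4]
BINARY_OP ^ → 37 ^ 4 = 33. Stack: [33]
STORE_FAST v → v=33. Stack: []
LOAD_FAST w → push 222. Stack: [222]
RETURN_VALUE → return 222.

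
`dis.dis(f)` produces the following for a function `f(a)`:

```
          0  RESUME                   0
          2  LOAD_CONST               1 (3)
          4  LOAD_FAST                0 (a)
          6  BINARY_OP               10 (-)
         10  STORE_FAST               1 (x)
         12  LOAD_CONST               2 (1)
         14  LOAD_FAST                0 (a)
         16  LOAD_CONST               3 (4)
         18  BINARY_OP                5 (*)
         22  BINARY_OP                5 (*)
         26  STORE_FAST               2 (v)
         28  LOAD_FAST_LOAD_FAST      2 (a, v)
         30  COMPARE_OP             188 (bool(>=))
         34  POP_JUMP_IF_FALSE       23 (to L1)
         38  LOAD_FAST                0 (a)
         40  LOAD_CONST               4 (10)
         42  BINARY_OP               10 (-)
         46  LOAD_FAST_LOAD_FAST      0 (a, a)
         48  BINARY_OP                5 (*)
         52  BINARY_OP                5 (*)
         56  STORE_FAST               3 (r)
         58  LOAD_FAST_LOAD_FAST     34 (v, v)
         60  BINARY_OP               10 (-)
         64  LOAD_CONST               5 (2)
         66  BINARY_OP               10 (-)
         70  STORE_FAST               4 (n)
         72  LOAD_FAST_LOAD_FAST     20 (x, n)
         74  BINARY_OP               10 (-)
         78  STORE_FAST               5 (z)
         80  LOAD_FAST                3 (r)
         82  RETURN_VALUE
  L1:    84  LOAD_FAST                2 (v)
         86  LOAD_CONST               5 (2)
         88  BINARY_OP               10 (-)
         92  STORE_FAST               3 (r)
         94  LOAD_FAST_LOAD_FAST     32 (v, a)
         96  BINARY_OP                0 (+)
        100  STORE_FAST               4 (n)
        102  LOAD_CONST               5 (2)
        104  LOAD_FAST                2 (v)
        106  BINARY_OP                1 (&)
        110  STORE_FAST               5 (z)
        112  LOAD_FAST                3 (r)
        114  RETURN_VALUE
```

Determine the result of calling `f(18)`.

70

LOAD_CONST → push 3. Stack: [3]
LOAD_FAST a → push 18. Stack: [3, 18]
BINARY_OP - → 3 - 18 = -15. Stack: [-15]
STORE_FAST x → x=-15. Stack: []
LOAD_CONST → push 1. Stack: [1]
LOAD_FAST a → push 18. Stack: [1, 18]
LOAD_CONST → push 4. Stack: [1, 18, 4]
BINARY_OP * → 18 * 4 = 72. Stack: [1, 72]
BINARY_OP * → 1 * 72 = 72. Stack: [72]
STORE_FAST v → v=72. Stack: []
LOAD_FAST_LOAD_FAST a,v → push 18,72. Stack: [18, 72]
COMPARE_OP bool(>=) → 18 vs 72 = False. Stack: [False]
POP_JUMP_IF_FALSE → pop False; jump. Stack: []
LOAD_FAST v → push 72. Stack: [72]
LOAD_CONST → push 2. Stack: [72, 2]
BINARY_OP - → 72 - 2 = 70. Stack: [70]
STORE_FAST r → r=70. Stack: []
LOAD_FAST_LOAD_FAST v,a → push 72,18. Stack: [72, 18]
BINARY_OP + → 72 + 18 = 90. Stack: [90]
STORE_FAST n → n=90. Stack: []
LOAD_CONST → push 2. Stack: [2]
LOAD_FAST v → push 72. Stack: [2, 72]
BINARY_OP & → 2 & 72 = 0. Stack: [0]
STORE_FAST z → z=0. Stack: []
LOAD_FAST r → push 70. Stack: [70]
RETURN_VALUE → return 70.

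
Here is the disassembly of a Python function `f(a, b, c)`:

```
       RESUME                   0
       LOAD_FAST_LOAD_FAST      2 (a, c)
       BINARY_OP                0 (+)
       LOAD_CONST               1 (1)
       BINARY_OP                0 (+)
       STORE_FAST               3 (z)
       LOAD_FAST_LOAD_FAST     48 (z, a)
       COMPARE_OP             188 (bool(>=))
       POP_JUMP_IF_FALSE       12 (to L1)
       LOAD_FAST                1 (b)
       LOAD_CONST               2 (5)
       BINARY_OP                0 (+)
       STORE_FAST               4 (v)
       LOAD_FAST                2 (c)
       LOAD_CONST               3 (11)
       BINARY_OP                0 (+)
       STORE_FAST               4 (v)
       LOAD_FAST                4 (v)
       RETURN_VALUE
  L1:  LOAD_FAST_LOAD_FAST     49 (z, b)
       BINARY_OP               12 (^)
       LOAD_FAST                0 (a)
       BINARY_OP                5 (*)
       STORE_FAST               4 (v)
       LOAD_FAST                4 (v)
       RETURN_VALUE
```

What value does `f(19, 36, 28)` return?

39

LOAD_FAST_LOAD_FAST a,c → push 19,28. Stack: [19, 28]
BINARY_OP + → 19 + 28 = 47. Stack: [47]
LOAD_CONST → push 1. Stack: [47, 1]
BINARY_OP + → 47 + 1 = 48. Stack: [48]
STORE_FAST z → z=48. Stack: []
LOAD_FAST_LOAD_FAST z,a → push 48,19. Stack: [48, 19]
COMPARE_OP bool(>=) → 48 vs 19 = True. Stack: [True]
POP_JUMP_IF_FALSE → pop True; no jump. Stack: []
LOAD_FAST b → push 36. Stack: [36]
LOAD_CONST → push 5. Stack: [36, 5]
BINARY_OP + → 36 + 5 = 41. Stack: [41]
STORE_FAST v → v=41. Stack: []
LOAD_FAST c → push 28. Stack: [28]
LOAD_CONST → push 11. Stack: [28, 11]
BINARY_OP + → 28 + 11 = 39. Stack: [39]
STORE_FAST v → v=39. Stack: []
LOAD_FAST v → push 39. Stack: [39]
RETURN_VALUE → return 39.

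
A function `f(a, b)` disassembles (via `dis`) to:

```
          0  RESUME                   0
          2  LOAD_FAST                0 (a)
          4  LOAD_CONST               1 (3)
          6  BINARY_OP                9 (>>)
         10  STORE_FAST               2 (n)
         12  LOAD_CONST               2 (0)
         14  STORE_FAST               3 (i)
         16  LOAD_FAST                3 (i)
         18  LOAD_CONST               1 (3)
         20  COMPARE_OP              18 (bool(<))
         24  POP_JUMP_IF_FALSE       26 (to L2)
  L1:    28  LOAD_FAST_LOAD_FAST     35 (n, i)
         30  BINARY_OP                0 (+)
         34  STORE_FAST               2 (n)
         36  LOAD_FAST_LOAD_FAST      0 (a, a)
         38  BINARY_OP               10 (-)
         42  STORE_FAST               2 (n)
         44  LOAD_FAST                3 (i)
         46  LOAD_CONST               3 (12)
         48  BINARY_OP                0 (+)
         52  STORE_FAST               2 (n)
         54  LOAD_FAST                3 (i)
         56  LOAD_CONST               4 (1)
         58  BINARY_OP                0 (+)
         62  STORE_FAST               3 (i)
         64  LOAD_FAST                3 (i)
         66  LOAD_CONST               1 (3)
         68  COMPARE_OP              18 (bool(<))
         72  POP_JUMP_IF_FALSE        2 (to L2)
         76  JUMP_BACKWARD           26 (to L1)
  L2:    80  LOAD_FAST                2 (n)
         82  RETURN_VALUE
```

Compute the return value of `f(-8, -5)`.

LOAD_FAST a → push -8. Stack: [-8]
LOAD_CONST → push 3. Stack: [-8, 3]
BINARY_OP >> → -8 >> 3 = -1. Stack: [-1]
STORE_FAST n → n=-1. Stack: []
LOAD_CONST → push 0. Stack: [0]
STORE_FAST i → i=0. Stack: []
LOAD_FAST i → push 0. Stack: [0]
LOAD_CONST → push 3. Stack: [0, 3]
COMPARE_OP bool(<) → 0 vs 3 = True. Stack: [True]
POP_JUMP_IF_FALSE → pop True; no jump. Stack: []
LOAD_FAST_LOAD_FAST n,i → push -1,0. Stack: [-1, 0]
BINARY_OP + → -1 + 0 = -1. Stack: [-1]
STORE_FAST n → n=-1. Stack: []
LOAD_FAST_LOAD_FAST a,a → push -8,-8. Stack: [-8, -8]
BINARY_OP - → -8 - -8 = 0. Stack: [0]
STORE_FAST n → n=0. Stack: []
LOAD_FAST i → push 0. Stack: [0]
LOAD_CONST → push 12. Stack: [0, 12]
BINARY_OP + → 0 + 12 = 12. Stack: [12]
STORE_FAST n → n=12. Stack: []
LOAD_FAST i → push 0. Stack: [0]
LOAD_CONST → push 1. Stack: [0, 1]
BINARY_OP + → 0 + 1 = 1. Stack: [1]
STORE_FAST i → i=1. Stack: []
LOAD_FAST i → push 1. Stack: [1]
LOAD_CONST → push 3. Stack: [1, 3]
COMPARE_OP bool(<) → 1 vs 3 = True. Stack: [True]
POP_JUMP_IF_FALSE → pop True; no jump. Stack: []
LOAD_FAST_LOAD_FAST n,i → push 12,1. Stack: [12, 1]
BINARY_OP + → 12 + 1 = 13. Stack: [13]
STORE_FAST n → n=13. Stack: []
LOAD_FAST_LOAD_FAST a,a → push -8,-8. Stack: [-8, -8]
BINARY_OP - → -8 - -8 = 0. Stack: [0]
STORE_FAST n → n=0. Stack: []
LOAD_FAST i → push 1. Stack: [1]
LOAD_CONST → push 12. Stack: [1, 12]
BINARY_OP + → 1 + 12 = 13. Stack: [13]
STORE_FAST n → n=13. Stack: []
LOAD_FAST i → push 1. Stack: [1]
LOAD_CONST → push 1. Stack: [1, 1]
BINARY_OP + → 1 + 1 = 2. Stack: [2]
STORE_FAST i → i=2. Stack: []
LOAD_FAST i → push 2. Stack: [2]
LOAD_CONST → push 3. Stack: [2, 3]
COMPARE_OP bool(<) → 2 vs 3 = True. Stack: [True]
POP_JUMP_IF_FALSE → pop True; no jump. Stack: []
LOAD_FAST_LOAD_FAST n,i → push 13,2. Stack: [13, 2]
BINARY_OP + → 13 + 2 = 15. Stack: [15]
STORE_FAST n → n=15. Stack: []
LOAD_FAST_LOAD_FAST a,a → push -8,-8. Stack: [-8, -8]
BINARY_OP - → -8 - -8 = 0. Stack: [0]
STORE_FAST n → n=0. Stack: []
LOAD_FAST i → push 2. Stack: [2]
LOAD_CONST → push 12. Stack: [2, 12]
BINARY_OP + → 2 + 12 = 14. Stack: [14]
STORE_FAST n → n=14. Stack: []
LOAD_FAST i → push 2. Stack: [2]
LOAD_CONST → push 1. Stack: [2, 1]
BINARY_OP + → 2 + 1 = 3. Stack: [3]
STORE_FAST i → i=3. Stack: []
LOAD_FAST i → push 3. Stack: [3]
LOAD_CONST → push 3. Stack: [3, 3]
COMPARE_OP bool(<) → 3 vs 3 = False. Stack: [False]
POP_JUMP_IF_FALSE → pop False; jump. Stack: []
LOAD_FAST n → push 14. Stack: [14]
RETURN_VALUE → return 14.

14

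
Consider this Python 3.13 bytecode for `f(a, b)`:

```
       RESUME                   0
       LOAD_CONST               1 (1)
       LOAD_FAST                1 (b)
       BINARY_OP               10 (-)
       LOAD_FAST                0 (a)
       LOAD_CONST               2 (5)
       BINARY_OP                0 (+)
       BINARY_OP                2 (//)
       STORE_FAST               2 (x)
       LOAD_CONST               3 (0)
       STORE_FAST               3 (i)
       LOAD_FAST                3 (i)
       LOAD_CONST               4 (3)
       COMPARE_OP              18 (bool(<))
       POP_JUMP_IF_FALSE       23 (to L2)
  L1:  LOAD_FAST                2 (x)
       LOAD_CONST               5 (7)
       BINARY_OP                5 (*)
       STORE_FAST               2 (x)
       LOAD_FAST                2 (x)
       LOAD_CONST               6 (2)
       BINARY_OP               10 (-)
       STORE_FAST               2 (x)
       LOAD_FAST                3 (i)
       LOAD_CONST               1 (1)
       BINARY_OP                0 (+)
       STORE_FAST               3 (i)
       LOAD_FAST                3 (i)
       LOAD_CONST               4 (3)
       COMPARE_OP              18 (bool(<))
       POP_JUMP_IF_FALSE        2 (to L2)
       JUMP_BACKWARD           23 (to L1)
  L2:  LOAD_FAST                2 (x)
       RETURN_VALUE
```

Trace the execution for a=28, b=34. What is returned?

LOAD_CONST → push 1. Stack: [1]
LOAD_FAST b → push 34. Stack: [1, 34]
BINARY_OP - → 1 - 34 = -33. Stack: [-33]
LOAD_FAST a → push 28. Stack: [-33, 28]
LOAD_CONST → push 5. Stack: [-33, 28, 5]
BINARY_OP + → 28 + 5 = 33. Stack: [-33, 33]
BINARY_OP // → -33 // 33 = -1. Stack: [-1]
STORE_FAST x → x=-1. Stack: []
LOAD_CONST → push 0. Stack: [0]
STORE_FAST i → i=0. Stack: []
LOAD_FAST i → push 0. Stack: [0]
LOAD_CONST → push 3. Stack: [0, 3]
COMPARE_OP bool(<) → 0 vs 3 = True. Stack: [True]
POP_JUMP_IF_FALSE → pop True; no jump. Stack: []
LOAD_FAST x → push -1. Stack: [-1]
LOAD_CONST → push 7. Stack: [-1, 7]
BINARY_OP * → -1 * 7 = -7. Stack: [-7]
STORE_FAST x → x=-7. Stack: []
LOAD_FAST x → push -7. Stack: [-7]
LOAD_CONST → push 2. Stack: [-7, 2]
BINARY_OP - → -7 - 2 = -9. Stack: [-9]
STORE_FAST x → x=-9. Stack: []
LOAD_FAST i → push 0. Stack: [0]
LOAD_CONST → push 1. Stack: [0, 1]
BINARY_OP + → 0 + 1 = 1. Stack: [1]
STORE_FAST i → i=1. Stack: []
LOAD_FAST i → push 1. Stack: [1]
LOAD_CONST → push 3. Stack: [1, 3]
COMPARE_OP bool(<) → 1 vs 3 = True. Stack: [True]
POP_JUMP_IF_FALSE → pop True; no jump. Stack: []
LOAD_FAST x → push -9. Stack: [-9]
LOAD_CONST → push 7. Stack: [-9, 7]
BINARY_OP * → -9 * 7 = -63. Stack: [-63]
STORE_FAST x → x=-63. Stack: []
LOAD_FAST x → push -63. Stack: [-63]
LOAD_CONST → push 2. Stack: [-63, 2]
BINARY_OP - → -63 - 2 = -65. Stack: [-65]
STORE_FAST x → x=-65. Stack: []
LOAD_FAST i → push 1. Stack: [1]
LOAD_CONST → push 1. Stack: [1, 1]
BINARY_OP + → 1 + 1 = 2. Stack: [2]
STORE_FAST i → i=2. Stack: []
LOAD_FAST i → push 2. Stack: [2]
LOAD_CONST → push 3. Stack: [2, 3]
COMPARE_OP bool(<) → 2 vs 3 = True. Stack: [True]
POP_JUMP_IF_FALSE → pop True; no jump. Stack: []
LOAD_FAST x → push -65. Stack: [-65]
LOAD_CONST → push 7. Stack: [-65, 7]
BINARY_OP * → -65 * 7 = -455. Stack: [-455]
STORE_FAST x → x=-455. Stack: []
LOAD_FAST x → push -455. Stack: [-455]
LOAD_CONST → push 2. Stack: [-455, 2]
BINARY_OP - → -455 - 2 = -457. Stack: [-457]
STORE_FAST x → x=-457. Stack: []
LOAD_FAST i → push 2. Stack: [2]
LOAD_CONST → push 1. Stack: [2, 1]
BINARY_OP + → 2 + 1 = 3. Stack: [3]
STORE_FAST i → i=3. Stack: []
LOAD_FAST i → push 3. Stack: [3]
LOAD_CONST → push 3. Stack: [3, 3]
COMPARE_OP bool(<) → 3 vs 3 = False. Stack: [False]
POP_JUMP_IF_FALSE → pop False; jump. Stack: []
LOAD_FAST x → push -457. Stack: [-457]
RETURN_VALUE → return -457.

-457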